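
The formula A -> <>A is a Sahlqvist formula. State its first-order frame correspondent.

reflexivity

This is frame-equivalent to □A → A (substitute ¬A for A and contrapose).
Suppose □A→A is valid. At any x set V(A)={w : Rxw}. Then □A holds at x, so A holds at x, i.e. Rxx.
Conversely, any frame satisfying forall x Rxx validates the schema.
Frame condition: forall x Rxx.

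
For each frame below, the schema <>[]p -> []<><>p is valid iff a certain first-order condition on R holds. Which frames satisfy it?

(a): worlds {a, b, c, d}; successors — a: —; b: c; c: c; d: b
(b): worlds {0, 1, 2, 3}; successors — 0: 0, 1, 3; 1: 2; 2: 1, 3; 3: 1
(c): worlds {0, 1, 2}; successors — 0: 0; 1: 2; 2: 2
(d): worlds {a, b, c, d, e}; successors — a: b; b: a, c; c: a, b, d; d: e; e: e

The schema corresponds to a generalized confluence (Geach) condition: forall x forall y forall z ((xRy & xRz) -> exists w (yRw & z R^2 w)).
(a): ✓.
(b): fails — 0R0, 0R3 but no w with 0Rw and 3R²w.
(c): ✓.
(d): fails — bRa, bRa but no w with aRw and aR²w.

(a), (c)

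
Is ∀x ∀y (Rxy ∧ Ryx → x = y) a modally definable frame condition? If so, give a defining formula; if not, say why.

Any modally definable frame class is closed under surjective bounded morphisms.
The 6-cycle (worlds 0,1,2,3,4,5 with 0→1→2→3→4→5→0) is antisymmetric. Sending even-indexed worlds to a and odd-indexed worlds to b is a surjective bounded morphism onto the two-world frame with a↔b, which is not antisymmetric.
Hence antisymmetry is not modally definable.

No — not modally definable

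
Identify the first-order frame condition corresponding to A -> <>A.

This schema is equivalent to the T axiom □A → A.
It corresponds to reflexivity: forall x Rxx.

reflexivity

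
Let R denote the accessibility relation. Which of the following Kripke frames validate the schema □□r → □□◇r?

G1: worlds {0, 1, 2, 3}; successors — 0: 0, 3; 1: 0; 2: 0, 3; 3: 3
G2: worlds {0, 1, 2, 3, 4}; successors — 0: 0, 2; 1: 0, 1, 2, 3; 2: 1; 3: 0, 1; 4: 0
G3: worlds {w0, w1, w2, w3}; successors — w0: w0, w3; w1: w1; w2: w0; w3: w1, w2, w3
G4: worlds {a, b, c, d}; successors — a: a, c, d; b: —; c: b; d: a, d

This is the axiom for a generalized confluence (Geach) condition; its first-order frame correspondent is ∀x ∀z (xR²z → ∃w (xR²w ∧ zRw)).
G1: satisfies the condition.
G2: fails — 4R²2 but no w with 4R²w and 2Rw.
G3: satisfies the condition.
G4: fails — aR²b but no w with aR²w and bRw.
Valid on: G1, G3.

G1, G3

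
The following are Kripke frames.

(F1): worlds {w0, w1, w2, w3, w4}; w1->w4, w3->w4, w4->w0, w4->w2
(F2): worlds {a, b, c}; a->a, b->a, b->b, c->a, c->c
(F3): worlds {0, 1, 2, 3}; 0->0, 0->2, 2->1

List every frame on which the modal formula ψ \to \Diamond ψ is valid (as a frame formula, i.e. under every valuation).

(F2)

The schema corresponds to reflexivity: \forall x Rxx.
(F1): fails — world w0 does not see itself.
(F2): ✓.
(F3): fails — world 1 does not see itself.
Valid on: (F2).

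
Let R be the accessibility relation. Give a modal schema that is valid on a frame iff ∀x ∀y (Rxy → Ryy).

□(□q → q)

A defining formula is □(□q → q) (the T□ axiom).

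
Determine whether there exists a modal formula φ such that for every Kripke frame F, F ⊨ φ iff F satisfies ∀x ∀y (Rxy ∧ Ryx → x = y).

Any modally definable frame class is closed under surjective bounded morphisms.
The 8-cycle (worlds s,t,u,v,w,x,y,z with s→t→u→v→w→x→y→z→s) is antisymmetric. Sending even-indexed worlds to s and odd-indexed worlds to t is a surjective bounded morphism onto the two-world frame with s↔t, which is not antisymmetric.
So the class is not modally definable.

No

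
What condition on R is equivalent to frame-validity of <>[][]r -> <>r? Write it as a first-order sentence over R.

forall x forall y (xRy -> exists w (y R^2 w & xRw))

This is a Sahlqvist (Geach-type) schema ◇^1□^2r → □^0◇^1r.
Minimal-valuation argument: fix x; take any y with xR^1y and any z with xR^0z. Set V(r) to the set of worlds R-reachable from y in exactly 2 steps. Then □^2r holds at y, so the antecedent holds at x; validity forces ◇^1r at z, giving a w with zR^1w and yR^2w.
First-order correspondent: forall x forall y (xRy -> exists w (y R^2 w & xRw)).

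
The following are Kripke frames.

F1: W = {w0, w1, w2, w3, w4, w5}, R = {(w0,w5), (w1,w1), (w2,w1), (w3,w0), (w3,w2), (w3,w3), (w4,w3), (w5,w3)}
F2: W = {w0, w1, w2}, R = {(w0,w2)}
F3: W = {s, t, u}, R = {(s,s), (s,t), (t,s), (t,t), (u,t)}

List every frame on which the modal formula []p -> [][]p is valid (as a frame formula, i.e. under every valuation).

This is the axiom for transitivity; its first-order frame correspondent is forall x forall y forall z (Rxy & Ryz -> Rxz).
F1: fails — Rw3w2 and Rw2w1 but not Rw3w1.
F2: satisfies the condition.
F3: fails — Rut and Rts but not Rus.

F2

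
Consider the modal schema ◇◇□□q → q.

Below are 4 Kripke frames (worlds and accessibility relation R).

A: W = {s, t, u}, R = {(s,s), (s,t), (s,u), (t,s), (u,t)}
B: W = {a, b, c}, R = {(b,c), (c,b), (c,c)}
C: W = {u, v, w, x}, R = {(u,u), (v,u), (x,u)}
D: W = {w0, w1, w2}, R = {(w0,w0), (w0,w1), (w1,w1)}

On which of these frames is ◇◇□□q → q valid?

B

This is the axiom for a generalized confluence (Geach) condition; its first-order frame correspondent is ∀x ∀y (xR²y → ∃w (yR²w ∧ x = w)).
A: fails — tR²u but no w with uR²w and t=w.
B: satisfies the condition.
C: fails — vR²u but no t with uR²t and v=t.
D: fails — w0R²w1 but no w with w1R²w and w0=w.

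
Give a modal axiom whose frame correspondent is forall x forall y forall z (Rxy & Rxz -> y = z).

◇ψ → □ψ

The condition is partial functionality. The CD schema ◇ψ → □ψ defines it.
Suppose ◇ψ→□ψ is valid. Take Rxy, Rxz and set V(ψ)={y}. Then ◇ψ at x, so □ψ at x, so ψ at z, i.e. z=y.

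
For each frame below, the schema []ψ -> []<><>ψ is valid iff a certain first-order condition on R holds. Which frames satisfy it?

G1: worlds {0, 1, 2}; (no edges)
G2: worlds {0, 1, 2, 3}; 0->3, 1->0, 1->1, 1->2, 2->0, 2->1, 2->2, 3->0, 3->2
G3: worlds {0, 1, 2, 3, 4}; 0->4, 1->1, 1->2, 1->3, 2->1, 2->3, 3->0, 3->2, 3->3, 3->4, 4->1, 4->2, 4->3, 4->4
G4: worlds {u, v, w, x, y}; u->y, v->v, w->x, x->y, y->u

The schema corresponds to a generalized confluence (Geach) condition: forall x forall z (xRz -> exists w (xRw & z R^2 w)).
G1: ✓.
G2: ✓.
G3: ✓.
G4: fails — wRx but no t with wRt and xR²t.
Valid on: G1, G2, G3.

G1, G2, G3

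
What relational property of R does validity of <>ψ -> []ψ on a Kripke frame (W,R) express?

Suppose ◇ψ→□ψ is valid. Take Rxy, Rxz and set V(ψ)={y}. Then ◇ψ at x, so □ψ at x, so ψ at z, i.e. z=y.
The converse is a direct semantic check.
Frame condition: forall x forall y forall z (Rxy & Rxz -> y = z).

Partial functionality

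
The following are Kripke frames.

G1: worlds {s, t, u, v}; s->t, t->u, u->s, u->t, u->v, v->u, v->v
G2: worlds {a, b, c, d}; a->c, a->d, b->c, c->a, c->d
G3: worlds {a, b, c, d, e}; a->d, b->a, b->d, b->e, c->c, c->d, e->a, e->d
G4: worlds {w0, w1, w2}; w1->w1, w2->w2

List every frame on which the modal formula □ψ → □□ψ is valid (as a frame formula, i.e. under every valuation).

G3, G4

The schema corresponds to transitivity: ∀x ∀y ∀z (Rxy ∧ Ryz → Rxz).
G1: fails — Ruv and Rvu but not Ruu.
G2: fails — Rbc and Rcd but not Rbd.
G3: satisfies the condition.
G4: satisfies the condition.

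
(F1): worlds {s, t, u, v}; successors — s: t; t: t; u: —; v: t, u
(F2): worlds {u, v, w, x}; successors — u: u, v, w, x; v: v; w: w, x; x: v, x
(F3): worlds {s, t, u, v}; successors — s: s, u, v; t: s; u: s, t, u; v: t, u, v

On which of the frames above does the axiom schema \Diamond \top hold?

(F2), (F3)

The schema corresponds to seriality: \forall x \exists y Rxy.
(F1): fails — world u has no successor.
(F2): satisfies the condition.
(F3): satisfies the condition.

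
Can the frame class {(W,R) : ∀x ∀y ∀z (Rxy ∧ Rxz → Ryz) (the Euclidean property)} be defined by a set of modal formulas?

Yes, by ◇p → □◇p

The condition is the Euclidean property. A defining modal formula is ◇p → □◇p.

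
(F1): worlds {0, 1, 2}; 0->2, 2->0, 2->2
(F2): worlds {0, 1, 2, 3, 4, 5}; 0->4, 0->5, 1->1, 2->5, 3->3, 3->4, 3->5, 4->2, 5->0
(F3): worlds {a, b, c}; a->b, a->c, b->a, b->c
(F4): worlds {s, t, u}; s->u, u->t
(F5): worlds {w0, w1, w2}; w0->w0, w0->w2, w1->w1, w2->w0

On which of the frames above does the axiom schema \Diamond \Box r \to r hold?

Frame correspondent (Sahlqvist): \forall x \forall y (Rxy \to Ryx) — i.e. symmetry.
(F1): holds.
(F2): fails — R34 but not R43.
(F3): fails — Rac but not Rca.
(F4): fails — Rsu but not Rus.
(F5): holds.

(F1), (F5)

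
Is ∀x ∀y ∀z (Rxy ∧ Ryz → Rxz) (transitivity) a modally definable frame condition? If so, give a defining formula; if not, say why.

Definable; □p → □□p defines it

Yes: it is transitivity, defined by the 4 schema □p → □□p.
Suppose □p→□□p is valid. Take Rxy, Ryz and set V(p)={w : Rxw}. Then □p at x, so □□p at x, so □p at y, so p at z, i.e. Rxz.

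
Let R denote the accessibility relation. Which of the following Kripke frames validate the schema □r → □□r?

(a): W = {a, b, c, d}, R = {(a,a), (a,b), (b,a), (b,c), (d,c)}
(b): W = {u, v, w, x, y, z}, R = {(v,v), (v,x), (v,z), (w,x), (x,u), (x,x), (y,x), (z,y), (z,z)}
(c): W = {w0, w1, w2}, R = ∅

The schema corresponds to transitivity: ∀x ∀y ∀z (Rxy ∧ Ryz → Rxz).
(a): fails — Rab and Rbc but not Rac.
(b): fails — Ryx and Rxu but not Ryu.
(c): holds.

(c)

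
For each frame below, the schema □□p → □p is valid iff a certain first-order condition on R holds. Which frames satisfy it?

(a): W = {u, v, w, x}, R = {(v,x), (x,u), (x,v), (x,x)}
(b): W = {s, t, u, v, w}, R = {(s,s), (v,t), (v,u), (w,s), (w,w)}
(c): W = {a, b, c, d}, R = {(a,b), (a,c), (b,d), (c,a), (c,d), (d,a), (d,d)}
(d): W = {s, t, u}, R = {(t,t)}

Frame correspondent (Sahlqvist): ∀x ∀y (Rxy → ∃z (Rxz ∧ Rzy)) — i.e. density.
(a): ✓.
(b): fails — Rvt but no z with Rvz and Rzt.
(c): fails — Rab but no z with Raz and Rzb.
(d): ✓.
Valid on: (a), (d).

(a), (d)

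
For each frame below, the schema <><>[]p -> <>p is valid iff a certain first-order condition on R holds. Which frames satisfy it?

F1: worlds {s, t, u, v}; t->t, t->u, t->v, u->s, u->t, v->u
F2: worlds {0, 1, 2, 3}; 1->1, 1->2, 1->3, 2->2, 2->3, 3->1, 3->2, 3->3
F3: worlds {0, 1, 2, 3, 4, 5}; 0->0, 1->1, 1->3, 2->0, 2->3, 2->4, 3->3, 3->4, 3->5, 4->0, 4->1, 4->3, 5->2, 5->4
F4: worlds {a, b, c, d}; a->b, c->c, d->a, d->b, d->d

F2

Frame correspondent (Sahlqvist): forall x forall y (x R^2 y -> exists w (yRw & xRw)) — i.e. a generalized confluence (Geach) condition.
F1: fails — tR²s but no w with sRw and tRw.
F2: ✓.
F3: fails — 1R²5 but no w with 5Rw and 1Rw.
F4: fails — dR²b but no w with bRw and dRw.
Valid on: F2.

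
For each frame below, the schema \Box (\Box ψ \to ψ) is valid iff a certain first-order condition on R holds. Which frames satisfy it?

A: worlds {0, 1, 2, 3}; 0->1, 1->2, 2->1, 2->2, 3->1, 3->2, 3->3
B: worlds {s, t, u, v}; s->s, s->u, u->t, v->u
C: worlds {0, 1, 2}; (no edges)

Frame correspondent (Sahlqvist): \forall x \forall y (Rxy \to Ryy) — i.e. shift-reflexivity.
A: fails — R31 but not R11.
B: fails — Rsu but not Ruu.
C: condition met.

C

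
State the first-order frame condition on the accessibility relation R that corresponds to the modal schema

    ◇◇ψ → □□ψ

∀x ∀y ∀z ((xR²y ∧ xR²z) → ∃w (y = w ∧ z = w))

This is a Sahlqvist (Geach-type) schema ◇^2□^0ψ → □^2◇^0ψ.
Minimal-valuation argument: fix x; take any y with xR^2y and any z with xR^2z. Set V(ψ) to the set of worlds R-reachable from y in exactly 0 steps. Then □^0ψ holds at y, so the antecedent holds at x; validity forces ◇^0ψ at z, giving a w with zR^0w and yR^0w.
First-order correspondent: ∀x ∀y ∀z ((xR²y ∧ xR²z) → ∃w (y = w ∧ z = w)).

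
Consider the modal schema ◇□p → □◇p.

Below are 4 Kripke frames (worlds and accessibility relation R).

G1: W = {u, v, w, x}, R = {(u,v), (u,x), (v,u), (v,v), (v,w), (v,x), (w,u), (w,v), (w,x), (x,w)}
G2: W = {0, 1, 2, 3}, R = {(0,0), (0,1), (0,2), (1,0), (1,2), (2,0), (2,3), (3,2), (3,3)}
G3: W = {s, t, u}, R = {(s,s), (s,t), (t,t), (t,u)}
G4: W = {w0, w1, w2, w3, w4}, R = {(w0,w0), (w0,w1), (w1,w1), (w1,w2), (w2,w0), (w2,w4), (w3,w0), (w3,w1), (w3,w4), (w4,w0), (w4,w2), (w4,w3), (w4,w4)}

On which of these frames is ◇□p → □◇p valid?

G2

Frame correspondent (Sahlqvist): ∀x ∀y ∀z (Rxy ∧ Rxz → ∃w (Ryw ∧ Rzw)) — i.e. convergence.
G1: fails — Rvw and Rvx but w and x have no common successor.
G2: satisfies the condition.
G3: fails — Rtt and Rtu but t and u have no common successor.
G4: fails — Rw1w2 and Rw1w1 but w2 and w1 have no common successor.
Valid on: G2.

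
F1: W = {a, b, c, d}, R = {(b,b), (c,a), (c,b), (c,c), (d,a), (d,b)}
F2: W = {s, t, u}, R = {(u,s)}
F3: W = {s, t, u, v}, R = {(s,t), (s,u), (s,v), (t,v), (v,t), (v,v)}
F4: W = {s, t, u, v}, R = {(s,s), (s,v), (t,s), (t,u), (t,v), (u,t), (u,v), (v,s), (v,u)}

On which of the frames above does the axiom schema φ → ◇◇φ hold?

F4

This is the axiom for a generalized confluence (Geach) condition; its first-order frame correspondent is ∀x ∃w (x = w ∧ xR²w).
F1: fails — at a but no w with a=w and aR²w.
F2: fails — at s but no w with s=w and sR²w.
F3: fails — at s but no w with s=w and sR²w.
F4: ✓.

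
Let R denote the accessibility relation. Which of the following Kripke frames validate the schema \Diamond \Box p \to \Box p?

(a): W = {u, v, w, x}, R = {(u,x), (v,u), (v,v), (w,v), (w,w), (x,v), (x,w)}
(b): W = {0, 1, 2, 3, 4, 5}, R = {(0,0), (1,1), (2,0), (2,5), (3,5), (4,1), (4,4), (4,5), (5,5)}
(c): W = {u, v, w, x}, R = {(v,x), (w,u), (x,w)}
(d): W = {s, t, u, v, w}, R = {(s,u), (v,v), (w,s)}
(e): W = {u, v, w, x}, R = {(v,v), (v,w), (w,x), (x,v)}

This is the axiom for the Euclidean property; its first-order frame correspondent is \forall x \forall y \forall z (Rxy \wedge Rxz \to Ryz).
(a): fails — Rux and Rux but not Rxx.
(b): fails — R25 and R20 but not R50.
(c): fails — Rvx and Rvx but not Rxx.
(d): fails — Rsu and Rsu but not Ruu.
(e): fails — Rvw and Rvv but not Rwv.

none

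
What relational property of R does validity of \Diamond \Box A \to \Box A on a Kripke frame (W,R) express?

Replacing A by ¬A and contraposing gives the equivalent schema ◇A → □◇A.
Suppose ◇A→□◇A is valid. Take Rxy, Rxz and set V(A)={y}. Then ◇A at x, so □◇A at x, so ◇A at z, so some w with Rzw has A; w=y, i.e. Rzy. By symmetry of the argument, Ryz.

the Euclidean property: \forall x \forall y \forall z (Rxy \wedge Rxz \to Ryz)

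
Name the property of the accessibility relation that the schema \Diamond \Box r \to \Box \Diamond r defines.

Suppose ◇□r→□◇r is valid. Take Rxy, Rxz and set V(r)={w : Ryw}. Then □r at y so ◇□r at x, so □◇r at x, so ◇r at z, giving w with Rzw and Ryw.
Conversely, any frame satisfying \forall x \forall y \forall z (Rxy \wedge Rxz \to \exists w (Ryw \wedge Rzw)) validates the schema.
So the correspondent is convergence.

Convergence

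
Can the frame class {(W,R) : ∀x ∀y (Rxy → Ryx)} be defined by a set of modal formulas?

Yes, by p → □◇p

Yes: it is symmetry, defined by the B schema p → □◇p.
Suppose p→□◇p is valid. Take Rxy and set V(p)={x}. Then p at x, so □◇p at x, so ◇p at y, so some z with Ryz has p; z=x, i.e. Ryx.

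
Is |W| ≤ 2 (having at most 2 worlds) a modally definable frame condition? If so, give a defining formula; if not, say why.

No

Any modally definable frame class is closed under disjoint unions.
Any modal formula valid on each of 3 disjoint one-world frames is valid on their disjoint union (validity is preserved under disjoint unions). Each one-world frame has |W|=1≤2, but the union has |W|=3.
Hence having at most 2 worlds is not modally definable.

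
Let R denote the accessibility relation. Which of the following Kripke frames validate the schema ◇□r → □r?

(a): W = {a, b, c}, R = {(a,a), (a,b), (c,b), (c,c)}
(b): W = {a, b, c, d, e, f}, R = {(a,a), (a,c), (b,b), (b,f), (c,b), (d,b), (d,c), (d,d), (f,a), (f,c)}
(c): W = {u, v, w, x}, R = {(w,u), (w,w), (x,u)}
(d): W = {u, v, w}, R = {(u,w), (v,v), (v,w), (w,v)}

none

This is the axiom for the Euclidean property; its first-order frame correspondent is ∀x ∀y ∀z (Rxy ∧ Rxz → Ryz).
(a): fails — Rab and Raa but not Rba.
(b): fails — Rac and Raa but not Rca.
(c): fails — Rwu and Rww but not Ruw.
(d): fails — Ruw and Ruw but not Rww.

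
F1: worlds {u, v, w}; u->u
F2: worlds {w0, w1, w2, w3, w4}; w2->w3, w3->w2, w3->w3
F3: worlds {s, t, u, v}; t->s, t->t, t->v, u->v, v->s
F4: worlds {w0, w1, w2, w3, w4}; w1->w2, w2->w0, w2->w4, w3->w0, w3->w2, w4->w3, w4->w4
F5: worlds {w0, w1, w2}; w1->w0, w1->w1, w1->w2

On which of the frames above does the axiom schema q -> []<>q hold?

F1, F2

This is the axiom for symmetry; its first-order frame correspondent is forall x forall y (Rxy -> Ryx).
F1: ✓.
F2: ✓.
F3: fails — Ruv but not Rvu.
F4: fails — Rw1w2 but not Rw2w1.
F5: fails — Rw1w2 but not Rw2w1.
Valid on: F1, F2.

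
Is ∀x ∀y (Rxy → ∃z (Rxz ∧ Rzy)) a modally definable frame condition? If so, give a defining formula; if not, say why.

The condition is density. A defining modal formula is □□p → □p.

Definable; □□p → □p defines it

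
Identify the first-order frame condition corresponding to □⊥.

□⊥ is valid iff no world has any successor (otherwise □⊥ fails at any world with one).
The converse is a direct semantic check.
Frame condition: ∀x ∀y ¬Rxy.

Emptiness of R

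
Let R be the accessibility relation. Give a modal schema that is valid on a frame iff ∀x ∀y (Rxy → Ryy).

The condition is shift-reflexivity. The T□ schema □(□q → q) defines it.
Suppose □(□q→q) is valid. Take Rxy and set V(q)={w : Ryw}. Then at y, □q holds; since □(□q→q) at x, □q→q at y, so q at y, i.e. Ryy.

□(□q → q)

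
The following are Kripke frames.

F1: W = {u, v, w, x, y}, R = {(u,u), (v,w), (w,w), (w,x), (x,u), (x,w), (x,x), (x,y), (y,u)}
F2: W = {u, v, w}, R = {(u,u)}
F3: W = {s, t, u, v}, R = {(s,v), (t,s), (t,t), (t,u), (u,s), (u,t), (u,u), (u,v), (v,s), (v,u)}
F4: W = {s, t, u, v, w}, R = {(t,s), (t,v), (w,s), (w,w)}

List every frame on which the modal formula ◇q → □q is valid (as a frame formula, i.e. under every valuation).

F2

The schema corresponds to partial functionality: ∀x ∀y ∀z (Rxy ∧ Rxz → y = z).
F1: fails — w sees both w and x.
F2: ✓.
F3: fails — t sees both s and t.
F4: fails — t sees both s and v.
Valid on: F2.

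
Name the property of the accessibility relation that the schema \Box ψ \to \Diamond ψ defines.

Suppose □ψ→◇ψ is valid. At any x set V(ψ)=W. Then □ψ at x, so ◇ψ at x, so x has a successor.

seriality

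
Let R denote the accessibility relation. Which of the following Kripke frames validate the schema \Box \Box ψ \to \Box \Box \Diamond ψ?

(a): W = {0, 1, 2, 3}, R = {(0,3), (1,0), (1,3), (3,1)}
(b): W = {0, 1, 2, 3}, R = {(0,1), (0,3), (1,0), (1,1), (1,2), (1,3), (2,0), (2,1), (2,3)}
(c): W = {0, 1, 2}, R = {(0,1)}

(c)

This is the axiom for a generalized confluence (Geach) condition; its first-order frame correspondent is \forall x \forall z (x R^2 z \to \exists w (x R^2 w \wedge zRw)).
(a): fails — 0R²1 but no w with 0R²w and 1Rw.
(b): fails — 0R²3 but no w with 0R²w and 3Rw.
(c): ✓.
Valid on: (c).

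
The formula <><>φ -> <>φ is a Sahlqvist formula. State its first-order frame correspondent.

transitivity

This schema is equivalent to the 4 axiom □φ → □□φ.
It corresponds to transitivity: forall x forall y forall z (Rxy & Ryz -> Rxz).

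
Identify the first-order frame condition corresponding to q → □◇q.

Symmetry

Suppose q→□◇q is valid. Take Rxy and set V(q)={x}. Then q at x, so □◇q at x, so ◇q at y, so some z with Ryz has q; z=x, i.e. Ryx.
The converse is a direct semantic check.
Frame condition: ∀x ∀y (Rxy → Ryx).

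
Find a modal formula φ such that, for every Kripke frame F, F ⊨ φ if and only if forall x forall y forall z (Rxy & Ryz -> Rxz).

□r → □□r

This is transitivity; the standard corresponding axiom is 4: □r → □□r.
Suppose □r→□□r is valid. Take Rxy, Ryz and set V(r)={w : Rxw}. Then □r at x, so □□r at x, so □r at y, so r at z, i.e. Rxz.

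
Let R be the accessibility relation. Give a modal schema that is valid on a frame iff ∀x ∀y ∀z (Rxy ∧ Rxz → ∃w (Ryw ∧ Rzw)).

◇□p → □◇p

A defining formula is ◇□p → □◇p (the .2 axiom).
Suppose ◇□p→□◇p is valid. Take Rxy, Rxz and set V(p)={w : Ryw}. Then □p at y so ◇□p at x, so □◇p at x, so ◇p at z, giving w with Rzw and Ryw.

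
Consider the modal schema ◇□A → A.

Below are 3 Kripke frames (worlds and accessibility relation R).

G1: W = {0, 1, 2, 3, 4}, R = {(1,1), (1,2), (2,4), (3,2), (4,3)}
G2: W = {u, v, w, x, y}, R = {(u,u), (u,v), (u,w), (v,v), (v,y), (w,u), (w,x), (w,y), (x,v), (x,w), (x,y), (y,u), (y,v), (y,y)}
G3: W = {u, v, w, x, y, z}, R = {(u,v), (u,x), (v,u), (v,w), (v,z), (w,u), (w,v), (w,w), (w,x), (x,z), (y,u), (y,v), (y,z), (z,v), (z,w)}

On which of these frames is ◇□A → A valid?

Frame correspondent (Sahlqvist): ∀x ∀y (Rxy → Ryx) — i.e. symmetry.
G1: fails — R32 but not R23.
G2: fails — Ruv but not Rvu.
G3: fails — Rwu but not Ruw.

none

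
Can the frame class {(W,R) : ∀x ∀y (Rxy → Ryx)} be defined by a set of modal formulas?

This is a Sahlqvist condition; the B axiom p → □◇p defines it.
Suppose p→□◇p is valid. Take Rxy and set V(p)={x}. Then p at x, so □◇p at x, so ◇p at y, so some z with Ryz has p; z=x, i.e. Ryx.

Yes — defined by p → □◇p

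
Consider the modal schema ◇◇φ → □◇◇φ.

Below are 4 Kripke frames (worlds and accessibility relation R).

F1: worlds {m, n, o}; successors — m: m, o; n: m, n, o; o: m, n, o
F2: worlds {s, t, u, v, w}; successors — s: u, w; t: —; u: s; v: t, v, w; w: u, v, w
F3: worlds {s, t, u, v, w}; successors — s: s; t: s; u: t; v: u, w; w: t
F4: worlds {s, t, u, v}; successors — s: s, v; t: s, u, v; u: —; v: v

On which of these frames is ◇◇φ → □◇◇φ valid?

F1

This is the axiom for a generalized confluence (Geach) condition; its first-order frame correspondent is ∀x ∀y ∀z ((xR²y ∧ xRz) → ∃w (y = w ∧ zR²w)).
F1: holds.
F2: fails — sR²s, sRu but no w* with s=w* and uR²w*.
F3: fails — vR²t, vRu but no w* with t=w* and uR²w*.
F4: fails — sR²s, sRv but no w with s=w and vR²w.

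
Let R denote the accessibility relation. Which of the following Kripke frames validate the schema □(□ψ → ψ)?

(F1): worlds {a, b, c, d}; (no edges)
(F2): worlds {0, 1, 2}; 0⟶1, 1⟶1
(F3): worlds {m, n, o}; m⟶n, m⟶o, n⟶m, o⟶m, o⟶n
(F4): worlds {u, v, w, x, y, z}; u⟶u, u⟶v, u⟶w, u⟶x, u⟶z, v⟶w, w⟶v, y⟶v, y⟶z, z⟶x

(F1), (F2)

This is the axiom for shift-reflexivity; its first-order frame correspondent is ∀x ∀y (Rxy → Ryy).
(F1): holds.
(F2): holds.
(F3): fails — Rom but not Rmm.
(F4): fails — Ruv but not Rvv.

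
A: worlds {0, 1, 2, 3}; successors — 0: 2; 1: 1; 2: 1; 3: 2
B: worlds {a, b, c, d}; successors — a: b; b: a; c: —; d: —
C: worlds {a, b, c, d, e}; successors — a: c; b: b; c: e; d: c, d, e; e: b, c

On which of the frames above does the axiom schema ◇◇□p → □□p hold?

Frame correspondent (Sahlqvist): ∀x ∀y ∀z ((xR²y ∧ xR²z) → ∃w (yRw ∧ z = w)) — i.e. a generalized confluence (Geach) condition.
A: satisfies the condition.
B: fails — aR²a, aR²a but no w with aRw and a=w.
C: fails — aR²e, aR²e but no w with eRw and e=w.
Valid on: A.

A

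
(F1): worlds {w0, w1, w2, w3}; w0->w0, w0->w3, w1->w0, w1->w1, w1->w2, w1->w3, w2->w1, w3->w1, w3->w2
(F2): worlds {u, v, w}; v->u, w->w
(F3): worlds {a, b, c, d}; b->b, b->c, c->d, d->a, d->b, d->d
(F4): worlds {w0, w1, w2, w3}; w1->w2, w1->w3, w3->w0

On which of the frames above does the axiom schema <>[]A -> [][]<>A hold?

Frame correspondent (Sahlqvist): forall x forall y forall z ((xRy & x R^2 z) -> exists w (yRw & zRw)) — i.e. a generalized confluence (Geach) condition.
(F1): fails — w0Rw0, w0R²w2 but no w with w0Rw and w2Rw.
(F2): satisfies the condition.
(F3): fails — bRb, bR²c but no w with bRw and cRw.
(F4): fails — w1Rw2, w1R²w0 but no w with w2Rw and w0Rw.

(F2)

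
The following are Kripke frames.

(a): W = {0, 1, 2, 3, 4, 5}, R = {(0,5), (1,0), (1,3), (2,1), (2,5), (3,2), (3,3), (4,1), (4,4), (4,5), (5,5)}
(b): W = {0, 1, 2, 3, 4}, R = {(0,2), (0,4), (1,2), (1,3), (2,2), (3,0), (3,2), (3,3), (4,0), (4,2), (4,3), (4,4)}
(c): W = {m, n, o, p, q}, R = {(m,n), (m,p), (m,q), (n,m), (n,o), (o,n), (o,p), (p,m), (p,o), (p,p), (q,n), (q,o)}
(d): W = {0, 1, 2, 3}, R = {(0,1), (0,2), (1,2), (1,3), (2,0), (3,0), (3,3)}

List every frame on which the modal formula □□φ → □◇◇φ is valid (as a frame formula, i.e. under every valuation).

Frame correspondent (Sahlqvist): ∀x ∀z (xRz → ∃w (xR²w ∧ zR²w)) — i.e. a generalized confluence (Geach) condition.
(a): condition met.
(b): condition met.
(c): condition met.
(d): fails — 1R2 but no w with 1R²w and 2R²w.

(a), (b), (c)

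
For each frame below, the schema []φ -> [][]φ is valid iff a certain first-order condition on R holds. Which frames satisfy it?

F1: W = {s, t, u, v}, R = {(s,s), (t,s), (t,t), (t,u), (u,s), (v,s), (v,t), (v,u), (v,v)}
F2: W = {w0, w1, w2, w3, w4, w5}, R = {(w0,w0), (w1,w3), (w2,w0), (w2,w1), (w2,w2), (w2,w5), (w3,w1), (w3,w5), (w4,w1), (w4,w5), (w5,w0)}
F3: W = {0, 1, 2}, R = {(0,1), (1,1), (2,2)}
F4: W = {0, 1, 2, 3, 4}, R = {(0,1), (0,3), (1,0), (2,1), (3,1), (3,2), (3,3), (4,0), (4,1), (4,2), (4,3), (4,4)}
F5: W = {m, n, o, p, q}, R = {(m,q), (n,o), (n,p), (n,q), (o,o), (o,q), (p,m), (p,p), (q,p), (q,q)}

This is the axiom for transitivity; its first-order frame correspondent is forall x forall y forall z (Rxy & Ryz -> Rxz).
F1: holds.
F2: fails — Rw3w5 and Rw5w0 but not Rw3w0.
F3: holds.
F4: fails — R10 and R01 but not R11.
F5: fails — Rpm and Rmq but not Rpq.

F1, F3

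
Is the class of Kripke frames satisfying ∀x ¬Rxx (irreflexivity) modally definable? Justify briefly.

Modal frame validity is preserved under surjective bounded morphisms.
The 4-cycle (worlds 0,1,2,3 with 0→1→2→3→0) is irreflexive, and the map sending every world to a single reflexive point • is a surjective bounded morphism (forth: every edge maps to (•,•); back: every world has a successor). So any modal formula valid on the 4-cycle is also valid on the reflexive point, which is not irreflexive.
So the class is not modally definable.

No — not modally definable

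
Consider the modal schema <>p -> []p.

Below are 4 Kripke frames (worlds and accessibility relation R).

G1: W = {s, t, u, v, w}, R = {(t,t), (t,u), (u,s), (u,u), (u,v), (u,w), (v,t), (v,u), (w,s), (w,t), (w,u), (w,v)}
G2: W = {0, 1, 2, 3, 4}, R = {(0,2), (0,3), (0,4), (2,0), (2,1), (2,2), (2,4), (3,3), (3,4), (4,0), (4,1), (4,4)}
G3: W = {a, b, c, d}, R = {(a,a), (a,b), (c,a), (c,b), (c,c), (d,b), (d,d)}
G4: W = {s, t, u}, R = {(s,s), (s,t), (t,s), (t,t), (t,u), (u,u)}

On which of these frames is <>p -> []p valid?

none

The schema corresponds to partial functionality: forall x forall y forall z (Rxy & Rxz -> y = z).
G1: fails — t sees both t and u.
G2: fails — 0 sees both 2 and 3.
G3: fails — a sees both a and b.
G4: fails — s sees both s and t.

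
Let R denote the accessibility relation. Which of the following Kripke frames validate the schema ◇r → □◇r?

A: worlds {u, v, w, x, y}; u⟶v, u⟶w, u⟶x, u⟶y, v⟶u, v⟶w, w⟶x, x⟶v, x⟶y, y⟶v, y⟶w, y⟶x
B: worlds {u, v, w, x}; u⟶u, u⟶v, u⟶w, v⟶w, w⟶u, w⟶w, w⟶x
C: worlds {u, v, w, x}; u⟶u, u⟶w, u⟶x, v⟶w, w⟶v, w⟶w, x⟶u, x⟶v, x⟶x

The schema corresponds to the Euclidean property: ∀x ∀y ∀z (Rxy ∧ Rxz → Ryz).
A: fails — Ruv and Ruv but not Rvv.
B: fails — Ruv and Ruv but not Rvv.
C: fails — Ruw and Ruu but not Rwu.
Valid on no frame.

none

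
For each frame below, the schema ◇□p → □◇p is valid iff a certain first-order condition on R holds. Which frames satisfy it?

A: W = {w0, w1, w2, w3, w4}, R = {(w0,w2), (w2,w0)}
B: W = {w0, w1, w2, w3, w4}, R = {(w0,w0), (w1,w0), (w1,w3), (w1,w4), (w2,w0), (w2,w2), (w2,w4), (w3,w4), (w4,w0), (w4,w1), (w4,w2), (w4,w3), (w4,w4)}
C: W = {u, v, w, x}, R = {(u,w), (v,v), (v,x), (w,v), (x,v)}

The schema corresponds to convergence: ∀x ∀y ∀z (Rxy ∧ Rxz → ∃w (Ryw ∧ Rzw)).
A: ✓.
B: fails — Rw1w0 and Rw1w3 but w0 and w3 have no common successor.
C: ✓.

A, C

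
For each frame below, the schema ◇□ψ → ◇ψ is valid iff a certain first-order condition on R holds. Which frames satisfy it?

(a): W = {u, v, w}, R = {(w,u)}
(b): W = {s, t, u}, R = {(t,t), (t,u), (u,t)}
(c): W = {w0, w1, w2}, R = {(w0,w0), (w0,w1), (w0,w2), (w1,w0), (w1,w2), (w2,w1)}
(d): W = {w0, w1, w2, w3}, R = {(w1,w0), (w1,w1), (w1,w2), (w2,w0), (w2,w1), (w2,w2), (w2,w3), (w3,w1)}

Frame correspondent (Sahlqvist): ∀x ∀y (xRy → ∃w (yRw ∧ xRw)) — i.e. a generalized confluence (Geach) condition.
(a): fails — wRu but no t with uRt and wRt.
(b): ✓.
(c): fails — w1Rw2 but no w with w2Rw and w1Rw.
(d): fails — w1Rw0 but no w with w0Rw and w1Rw.

(b)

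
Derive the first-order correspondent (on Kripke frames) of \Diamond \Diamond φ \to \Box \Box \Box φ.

This is a Sahlqvist (Geach-type) schema ◇^2□^0φ → □^3◇^0φ.
First-order correspondent: \forall x \forall y \forall z ((x R^2 y \wedge x R^3 z) \to \exists w (y = w \wedge z = w)).

\forall x \forall y \forall z ((x R^2 y \wedge x R^3 z) \to \exists w (y = w \wedge z = w))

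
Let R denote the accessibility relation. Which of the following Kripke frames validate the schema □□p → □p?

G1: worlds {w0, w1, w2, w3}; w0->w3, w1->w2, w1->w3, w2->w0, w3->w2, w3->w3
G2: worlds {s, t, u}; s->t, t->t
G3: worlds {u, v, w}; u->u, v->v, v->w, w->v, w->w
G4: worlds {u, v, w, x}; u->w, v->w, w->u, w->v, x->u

This is the axiom for density; its first-order frame correspondent is ∀x ∀y (Rxy → ∃z (Rxz ∧ Rzy)).
G1: fails — Rw2w0 but no z with Rw2z and Rzw0.
G2: holds.
G3: holds.
G4: fails — Rwu but no z with Rwz and Rzu.
Valid on: G2, G3.

G2, G3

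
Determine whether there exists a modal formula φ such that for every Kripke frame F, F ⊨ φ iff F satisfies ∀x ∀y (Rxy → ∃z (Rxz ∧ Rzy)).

Yes: it is density, defined by the C4 schema □□q → □q.
Suppose □□q→□q is valid. Take Rxy and set V(q)={w : xR²w}. Then □□q at x, so □q at x, so q at y, i.e. ∃z(Rxz∧Rzy).

Yes, by □□q → □q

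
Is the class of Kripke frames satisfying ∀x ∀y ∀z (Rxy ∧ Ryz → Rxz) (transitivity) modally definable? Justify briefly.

This is a Sahlqvist condition; the 4 axiom □p → □□p defines it.
Suppose □p→□□p is valid. Take Rxy, Ryz and set V(p)={w : Rxw}. Then □p at x, so □□p at x, so □p at y, so p at z, i.e. Rxz.

Yes — defined by □p → □□p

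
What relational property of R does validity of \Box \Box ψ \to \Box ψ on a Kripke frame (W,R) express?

Suppose □□ψ→□ψ is valid. Take Rxy and set V(ψ)={w : xR²w}. Then □□ψ at x, so □ψ at x, so ψ at y, i.e. ∃z(Rxz∧Rzy).

density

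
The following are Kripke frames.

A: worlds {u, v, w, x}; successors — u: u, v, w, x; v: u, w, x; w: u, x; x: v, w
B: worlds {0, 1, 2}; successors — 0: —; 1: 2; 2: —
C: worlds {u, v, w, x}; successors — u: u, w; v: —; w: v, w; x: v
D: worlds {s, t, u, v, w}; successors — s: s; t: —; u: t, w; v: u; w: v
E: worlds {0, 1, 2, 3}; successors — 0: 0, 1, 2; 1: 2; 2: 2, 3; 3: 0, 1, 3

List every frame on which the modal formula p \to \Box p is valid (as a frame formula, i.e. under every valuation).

none

Frame correspondent (Sahlqvist): \forall x \forall z (xRz \to \exists w (x = w \wedge z = w)) — i.e. a generalized confluence (Geach) condition.
A: fails — uRv but u ≠ v.
B: fails — 1R2 but 1 ≠ 2.
C: fails — uRw but u ≠ w.
D: fails — uRt but u ≠ t.
E: fails — 0R1 but 0 ≠ 1.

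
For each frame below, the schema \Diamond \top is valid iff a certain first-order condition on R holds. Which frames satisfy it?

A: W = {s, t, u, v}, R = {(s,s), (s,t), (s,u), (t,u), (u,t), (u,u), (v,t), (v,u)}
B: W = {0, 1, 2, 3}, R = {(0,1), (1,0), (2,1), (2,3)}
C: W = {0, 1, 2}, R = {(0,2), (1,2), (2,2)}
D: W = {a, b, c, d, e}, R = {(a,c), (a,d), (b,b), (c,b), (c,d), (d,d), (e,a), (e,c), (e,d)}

A, C, D

The schema corresponds to seriality: \forall x \exists y Rxy.
A: holds.
B: fails — world 3 has no successor.
C: holds.
D: holds.
Valid on: A, C, D.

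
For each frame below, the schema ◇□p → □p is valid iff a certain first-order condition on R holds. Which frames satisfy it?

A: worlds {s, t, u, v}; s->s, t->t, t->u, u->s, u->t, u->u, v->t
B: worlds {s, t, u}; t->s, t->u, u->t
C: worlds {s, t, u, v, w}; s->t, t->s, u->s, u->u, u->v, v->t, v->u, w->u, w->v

none

This is the axiom for the Euclidean property; its first-order frame correspondent is ∀x ∀y ∀z (Rxy ∧ Rxz → Ryz).
A: fails — Rut and Rus but not Rts.
B: fails — Rtu and Rtu but not Ruu.
C: fails — Rst and Rst but not Rtt.
Valid on no frame.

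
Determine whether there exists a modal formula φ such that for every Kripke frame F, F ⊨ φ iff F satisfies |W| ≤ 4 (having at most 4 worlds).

If a class were modally definable it would be closed under disjoint unions (Goldblatt–Thomason).
Any modal formula valid on each of 5 disjoint one-world frames is valid on their disjoint union (validity is preserved under disjoint unions). Each one-world frame has |W|=1≤4, but the union has |W|=5.
So the class is not modally definable.

Not modally definable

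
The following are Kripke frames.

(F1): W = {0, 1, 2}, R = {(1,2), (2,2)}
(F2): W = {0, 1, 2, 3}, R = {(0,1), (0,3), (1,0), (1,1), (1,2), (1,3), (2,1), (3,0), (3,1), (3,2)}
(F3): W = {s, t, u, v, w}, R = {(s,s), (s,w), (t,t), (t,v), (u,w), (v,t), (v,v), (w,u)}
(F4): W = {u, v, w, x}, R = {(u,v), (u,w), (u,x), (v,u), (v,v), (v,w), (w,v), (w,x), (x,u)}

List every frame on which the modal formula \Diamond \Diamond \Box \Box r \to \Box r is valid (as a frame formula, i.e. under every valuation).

Frame correspondent (Sahlqvist): \forall x \forall y \forall z ((x R^2 y \wedge xRz) \to \exists w (y R^2 w \wedge z = w)) — i.e. a generalized confluence (Geach) condition.
(F1): ✓.
(F2): ✓.
(F3): fails — sR²u, sRs but no w* with uR²w* and s=w*.
(F4): fails — uR²w, uRx but no t with wR²t and x=t.

(F1), (F2)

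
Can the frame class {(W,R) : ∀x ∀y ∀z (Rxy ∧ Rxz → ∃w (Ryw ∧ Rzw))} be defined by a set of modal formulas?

Yes — defined by ◇□r → □◇r

Yes: it is convergence, defined by the .2 schema ◇□r → □◇r.
Suppose ◇□r→□◇r is valid. Take Rxy, Rxz and set V(r)={w : Ryw}. Then □r at y so ◇□r at x, so □◇r at x, so ◇r at z, giving w with Rzw and Ryw.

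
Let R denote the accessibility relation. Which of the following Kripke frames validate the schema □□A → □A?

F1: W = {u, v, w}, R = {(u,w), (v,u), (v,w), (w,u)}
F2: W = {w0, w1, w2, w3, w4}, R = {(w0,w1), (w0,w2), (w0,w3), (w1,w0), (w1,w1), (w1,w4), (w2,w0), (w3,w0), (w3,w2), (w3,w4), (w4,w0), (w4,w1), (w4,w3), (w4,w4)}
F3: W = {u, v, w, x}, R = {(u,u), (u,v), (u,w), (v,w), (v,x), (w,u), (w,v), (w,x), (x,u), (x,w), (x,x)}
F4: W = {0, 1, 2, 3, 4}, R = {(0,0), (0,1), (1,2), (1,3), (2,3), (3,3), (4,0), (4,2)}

F3

This is the axiom for density; its first-order frame correspondent is ∀x ∀y (Rxy → ∃z (Rxz ∧ Rzy)).
F1: fails — Ruw but no z with Ruz and Rzw.
F2: fails — Rw2w0 but no z with Rw2z and Rzw0.
F3: condition met.
F4: fails — R12 but no z with R1z and Rz2.
Valid on: F3.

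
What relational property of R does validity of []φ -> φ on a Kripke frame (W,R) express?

Reflexivity

Suppose □φ→φ is valid. At any x set V(φ)={w : Rxw}. Then □φ holds at x, so φ holds at x, i.e. Rxx.
The converse is a direct semantic check.
So the correspondent is reflexivity.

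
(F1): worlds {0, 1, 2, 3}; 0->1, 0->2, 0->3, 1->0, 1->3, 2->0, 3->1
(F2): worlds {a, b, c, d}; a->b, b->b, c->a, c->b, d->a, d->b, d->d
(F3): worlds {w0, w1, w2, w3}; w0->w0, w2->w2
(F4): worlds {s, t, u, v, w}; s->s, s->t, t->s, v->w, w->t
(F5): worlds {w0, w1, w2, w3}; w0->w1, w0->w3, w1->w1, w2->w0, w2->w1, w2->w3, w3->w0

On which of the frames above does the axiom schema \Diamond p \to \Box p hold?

(F3)

This is the axiom for partial functionality; its first-order frame correspondent is \forall x \forall y \forall z (Rxy \wedge Rxz \to y = z).
(F1): fails — 0 sees both 1 and 2.
(F2): fails — c sees both a and b.
(F3): satisfies the condition.
(F4): fails — s sees both s and t.
(F5): fails — w0 sees both w1 and w3.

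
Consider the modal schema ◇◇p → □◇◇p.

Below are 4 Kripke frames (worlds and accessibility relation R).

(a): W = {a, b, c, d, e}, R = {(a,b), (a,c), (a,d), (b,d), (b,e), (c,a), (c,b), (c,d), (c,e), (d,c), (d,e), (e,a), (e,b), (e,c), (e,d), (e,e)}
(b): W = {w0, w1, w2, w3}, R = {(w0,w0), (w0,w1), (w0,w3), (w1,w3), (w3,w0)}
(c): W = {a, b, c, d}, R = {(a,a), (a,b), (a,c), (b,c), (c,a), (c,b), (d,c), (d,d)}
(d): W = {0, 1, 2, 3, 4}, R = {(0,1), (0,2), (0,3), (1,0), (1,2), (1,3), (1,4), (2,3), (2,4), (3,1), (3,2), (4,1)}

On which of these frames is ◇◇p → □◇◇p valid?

This is the axiom for a generalized confluence (Geach) condition; its first-order frame correspondent is ∀x ∀y ∀z ((xR²y ∧ xRz) → ∃w (y = w ∧ zR²w)).
(a): ✓.
(b): fails — w0R²w1, w0Rw1 but no w with w1=w and w1R²w.
(c): fails — aR²c, aRb but no w with c=w and bR²w.
(d): fails — 0R²0, 0R1 but no w with 0=w and 1R²w.

(a)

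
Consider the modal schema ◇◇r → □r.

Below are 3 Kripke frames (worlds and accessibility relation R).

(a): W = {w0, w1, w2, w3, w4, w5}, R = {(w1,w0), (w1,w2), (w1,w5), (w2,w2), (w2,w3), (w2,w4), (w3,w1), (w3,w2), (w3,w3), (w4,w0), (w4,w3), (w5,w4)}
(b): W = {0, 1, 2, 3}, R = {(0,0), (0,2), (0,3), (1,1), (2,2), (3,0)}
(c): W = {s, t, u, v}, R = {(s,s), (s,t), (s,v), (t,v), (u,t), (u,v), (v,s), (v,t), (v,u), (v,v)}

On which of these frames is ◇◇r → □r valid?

The schema corresponds to a generalized confluence (Geach) condition: ∀x ∀y ∀z ((xR²y ∧ xRz) → ∃w (y = w ∧ z = w)).
(a): fails — w1R²w2, w1Rw0 but w2 ≠ w0.
(b): fails — 0R²0, 0R2 but 0 ≠ 2.
(c): fails — sR²s, sRt but s ≠ t.

none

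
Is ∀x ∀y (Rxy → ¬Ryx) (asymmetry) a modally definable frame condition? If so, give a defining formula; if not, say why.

Modal frame validity is preserved under surjective bounded morphisms.
The 3-cycle (worlds w0,w1,w2 with w0→w1→w2→w0) is asymmetric. Mapping every world to a single reflexive point • is a surjective bounded morphism, and the reflexive point is not asymmetric (R•• but asymmetry requires ¬R••).
Hence asymmetry is not modally definable.

Not modally definable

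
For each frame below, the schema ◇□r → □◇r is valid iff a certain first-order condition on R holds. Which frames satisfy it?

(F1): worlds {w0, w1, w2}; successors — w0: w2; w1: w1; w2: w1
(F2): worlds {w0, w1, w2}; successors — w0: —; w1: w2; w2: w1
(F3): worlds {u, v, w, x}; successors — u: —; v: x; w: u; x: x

(F1), (F2)

Frame correspondent (Sahlqvist): ∀x ∀y ∀z (Rxy ∧ Rxz → ∃w (Ryw ∧ Rzw)) — i.e. convergence.
(F1): ✓.
(F2): ✓.
(F3): fails — Rwu and Rwu but u and u have no common successor.
Valid on: (F1), (F2).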